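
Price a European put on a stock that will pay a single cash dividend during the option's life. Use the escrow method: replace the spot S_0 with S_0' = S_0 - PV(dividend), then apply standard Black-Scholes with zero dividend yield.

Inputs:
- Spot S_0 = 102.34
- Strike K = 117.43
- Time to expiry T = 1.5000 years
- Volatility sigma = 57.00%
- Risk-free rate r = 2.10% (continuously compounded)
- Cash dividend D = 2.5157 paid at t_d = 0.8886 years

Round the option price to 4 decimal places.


PV(D) = D * exp(-r * t_d) = 2.5157 * 0.98151243 = 2.46919082
S_0' = S_0 - PV(D) = 102.3400 - 2.46919082 = 99.87080918
d1 = (ln(S_0'/K) + (r + sigma^2/2)*T) / (sigma*sqrt(T)) = 0.16216773
d2 = d1 - sigma*sqrt(T) = -0.53593685
exp(-rT) = 0.96899096
N(-d1) = 0.43558689; N(-d2) = 0.70399890
P = K * exp(-rT) * N(-d2) - S_0' * N(-d1) = 117.4300 * 0.96899096 * 0.70399890 - 99.87080918 * 0.43558689 = 36.6046

Answer: Price = 36.6046


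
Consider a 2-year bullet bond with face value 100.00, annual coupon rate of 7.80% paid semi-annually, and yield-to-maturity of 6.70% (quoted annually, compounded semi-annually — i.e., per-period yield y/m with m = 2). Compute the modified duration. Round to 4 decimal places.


Answer: Modified duration = 1.8301

Derivation:
Coupon per period c = face * coupon_rate / m = 3.900000
Periods per year m = 2; per-period yield y/m = 0.033500
Number of cashflows N = 4
Cashflows (t years, CF_t, discount factor 1/(1+y/m)^(m*t), PV):
  t = 0.5000: CF_t = 3.900000, DF = 0.967586, PV = 3.773585
  t = 1.0000: CF_t = 3.900000, DF = 0.936222, PV = 3.651267
  t = 1.5000: CF_t = 3.900000, DF = 0.905876, PV = 3.532915
  t = 2.0000: CF_t = 103.900000, DF = 0.876512, PV = 91.069641
Price P = sum_t PV_t = 102.027408
First compute Macaulay numerator sum_t t * PV_t:
  t * PV_t at t = 0.5000: 1.886792
  t * PV_t at t = 1.0000: 3.651267
  t * PV_t at t = 1.5000: 5.299372
  t * PV_t at t = 2.0000: 182.139282
Macaulay duration D = 192.976714 / 102.027408 = 1.891420
Modified duration = D / (1 + y/m) = 1.891420 / (1 + 0.033500) = 1.830112


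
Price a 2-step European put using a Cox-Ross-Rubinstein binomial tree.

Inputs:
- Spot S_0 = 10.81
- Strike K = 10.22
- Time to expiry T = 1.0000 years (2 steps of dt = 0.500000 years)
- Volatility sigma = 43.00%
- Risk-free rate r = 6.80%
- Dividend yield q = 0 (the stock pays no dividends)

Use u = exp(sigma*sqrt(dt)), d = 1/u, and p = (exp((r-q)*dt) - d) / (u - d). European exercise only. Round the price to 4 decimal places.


Answer: Price = V(0,0) = 1.0928

Derivation:
dt = T/N = 0.500000
u = exp(sigma*sqrt(dt)) = 1.355345; d = 1/u = 0.737820
p = (exp((r-q)*dt) - d) / (u - d) = 0.480571
Discount per step: exp(-r*dt) = 0.966572
Stock lattice S(k, i) with i counting down-moves:
  k=0: S(0,0) = 10.8100
  k=1: S(1,0) = 14.6513; S(1,1) = 7.9758
  k=2: S(2,0) = 19.8575; S(2,1) = 10.8100; S(2,2) = 5.8847
Terminal payoffs V(N, i) = max(K - S_T, 0):
  V(2,0) = 0.000000; V(2,1) = 0.000000; V(2,2) = 4.335276
Backward induction: V(k, i) = exp(-r*dt) * [p * V(k+1, i) + (1-p) * V(k+1, i+1)].
  V(1,0) = exp(-r*dt) * [p*0.000000 + (1-p)*0.000000] = 0.000000
  V(1,1) = exp(-r*dt) * [p*0.000000 + (1-p)*4.335276] = 2.176590
  V(0,0) = exp(-r*dt) * [p*0.000000 + (1-p)*2.176590] = 1.092789


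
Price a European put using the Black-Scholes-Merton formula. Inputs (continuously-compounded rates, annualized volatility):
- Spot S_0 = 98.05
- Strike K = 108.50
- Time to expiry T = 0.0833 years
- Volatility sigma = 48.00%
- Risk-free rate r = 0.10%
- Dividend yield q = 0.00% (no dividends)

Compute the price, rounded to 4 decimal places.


d1 = (ln(S/K) + (r - q + 0.5*sigma^2) * T) / (sigma * sqrt(T)) = -0.66114894
d2 = d1 - sigma * sqrt(T) = -0.79968529
exp(-rT) = 0.99991670; exp(-qT) = 1.00000000
P = K * exp(-rT) * N(-d2) - S_0 * exp(-qT) * N(-d1)
N(-d1) = 0.74574160; N(-d2) = 0.78805342
P = 108.5000 * 0.99991670 * 0.78805342 - 98.0500 * 1.00000000 * 0.74574160 = 12.3767

Answer: Price = 12.3767


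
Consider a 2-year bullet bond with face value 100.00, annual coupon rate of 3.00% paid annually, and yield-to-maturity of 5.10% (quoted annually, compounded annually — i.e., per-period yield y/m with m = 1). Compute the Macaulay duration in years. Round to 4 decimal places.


Answer: Macaulay duration = 1.9703 years

Derivation:
Coupon per period c = face * coupon_rate / m = 3.000000
Periods per year m = 1; per-period yield y/m = 0.051000
Number of cashflows N = 2
Cashflows (t years, CF_t, discount factor 1/(1+y/m)^(m*t), PV):
  t = 1.0000: CF_t = 3.000000, DF = 0.951475, PV = 2.854424
  t = 2.0000: CF_t = 103.000000, DF = 0.905304, PV = 93.246340
Price P = sum_t PV_t = 96.100764
Macaulay numerator sum_t t * PV_t:
  t * PV_t at t = 1.0000: 2.854424
  t * PV_t at t = 2.0000: 186.492679
Macaulay duration D = (sum_t t * PV_t) / P = 189.347104 / 96.100764 = 1.970298


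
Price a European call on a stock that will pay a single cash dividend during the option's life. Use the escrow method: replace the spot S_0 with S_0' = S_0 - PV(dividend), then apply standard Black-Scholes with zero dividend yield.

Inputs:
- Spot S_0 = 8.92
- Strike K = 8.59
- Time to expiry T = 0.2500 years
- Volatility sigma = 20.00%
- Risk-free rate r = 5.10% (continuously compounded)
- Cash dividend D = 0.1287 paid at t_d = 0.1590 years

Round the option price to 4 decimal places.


Answer: Price = 0.5221

Derivation:
PV(D) = D * exp(-r * t_d) = 0.1287 * 0.99192379 = 0.12766059
S_0' = S_0 - PV(D) = 8.9200 - 0.12766059 = 8.79233941
d1 = (ln(S_0'/K) + (r + sigma^2/2)*T) / (sigma*sqrt(T)) = 0.41032085
d2 = d1 - sigma*sqrt(T) = 0.31032085
exp(-rT) = 0.98733094
N(d1) = 0.65921470; N(d2) = 0.62184151
C = S_0' * N(d1) - K * exp(-rT) * N(d2) = 8.79233941 * 0.65921470 - 8.5900 * 0.98733094 * 0.62184151 = 0.5221


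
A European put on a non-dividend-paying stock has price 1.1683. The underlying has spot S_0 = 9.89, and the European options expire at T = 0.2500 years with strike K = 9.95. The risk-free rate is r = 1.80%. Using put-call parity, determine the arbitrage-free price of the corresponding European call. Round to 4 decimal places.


Put-call parity: C - P = S_0 * exp(-qT) - K * exp(-rT).
S_0 * exp(-qT) = 9.8900 * 1.00000000 = 9.89000000
K * exp(-rT) = 9.9500 * 0.99551011 = 9.90532559
C = P + S*exp(-qT) - K*exp(-rT)
C = 1.1683 + 9.89000000 - 9.90532559 = 1.1530

Answer: Call price = 1.1530


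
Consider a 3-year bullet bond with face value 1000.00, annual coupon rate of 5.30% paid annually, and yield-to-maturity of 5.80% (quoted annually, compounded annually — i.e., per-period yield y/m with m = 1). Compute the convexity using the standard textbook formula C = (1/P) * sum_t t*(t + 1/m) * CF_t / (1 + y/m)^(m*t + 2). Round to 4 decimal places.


Answer: Convexity = 10.0095

Derivation:
Coupon per period c = face * coupon_rate / m = 53.000000
Periods per year m = 1; per-period yield y/m = 0.058000
Number of cashflows N = 3
Cashflows (t years, CF_t, discount factor 1/(1+y/m)^(m*t), PV):
  t = 1.0000: CF_t = 53.000000, DF = 0.945180, PV = 50.094518
  t = 2.0000: CF_t = 53.000000, DF = 0.893364, PV = 47.348316
  t = 3.0000: CF_t = 1053.000000, DF = 0.844390, PV = 889.142497
Price P = sum_t PV_t = 986.585331
Convexity numerator sum_t t*(t + 1/m) * CF_t / (1+y/m)^(m*t + 2):
  t = 1.0000: term = 89.505323
  t = 2.0000: term = 253.795811
  t = 3.0000: term = 9531.939534
Convexity = (1/P) * sum = 9875.240668 / 986.585331 = 10.009515


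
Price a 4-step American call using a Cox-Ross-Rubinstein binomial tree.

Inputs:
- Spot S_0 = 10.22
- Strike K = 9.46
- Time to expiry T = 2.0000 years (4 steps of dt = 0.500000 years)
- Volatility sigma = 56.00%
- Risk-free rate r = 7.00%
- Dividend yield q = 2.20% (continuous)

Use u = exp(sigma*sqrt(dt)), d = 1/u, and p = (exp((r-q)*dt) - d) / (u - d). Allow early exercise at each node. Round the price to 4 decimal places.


dt = T/N = 0.500000
u = exp(sigma*sqrt(dt)) = 1.485839; d = 1/u = 0.673020
p = (exp((r-q)*dt) - d) / (u - d) = 0.432163
Discount per step: exp(-r*dt) = 0.965605
Stock lattice S(k, i) with i counting down-moves:
  k=0: S(0,0) = 10.2200
  k=1: S(1,0) = 15.1853; S(1,1) = 6.8783
  k=2: S(2,0) = 22.5629; S(2,1) = 10.2200; S(2,2) = 4.6292
  k=3: S(3,0) = 33.5248; S(3,1) = 15.1853; S(3,2) = 6.8783; S(3,3) = 3.1156
  k=4: S(4,0) = 49.8125; S(4,1) = 22.5629; S(4,2) = 10.2200; S(4,3) = 4.6292; S(4,4) = 2.0968
Terminal payoffs V(N, i) = max(S_T - K, 0):
  V(4,0) = 40.352491; V(4,1) = 13.102882; V(4,2) = 0.760000; V(4,3) = 0.000000; V(4,4) = 0.000000
Backward induction: V(k, i) = exp(-r*dt) * [p * V(k+1, i) + (1-p) * V(k+1, i+1)]; then take max(V_cont, immediate exercise) for American.
  V(3,0) = exp(-r*dt) * [p*40.352491 + (1-p)*13.102882] = 24.023438; exercise = 24.064817; V(3,0) = max -> 24.064817
  V(3,1) = exp(-r*dt) * [p*13.102882 + (1-p)*0.760000] = 5.884528; exercise = 5.725278; V(3,1) = max -> 5.884528
  V(3,2) = exp(-r*dt) * [p*0.760000 + (1-p)*0.000000] = 0.317147; exercise = 0.000000; V(3,2) = max -> 0.317147
  V(3,3) = exp(-r*dt) * [p*0.000000 + (1-p)*0.000000] = 0.000000; exercise = 0.000000; V(3,3) = max -> 0.000000
  V(2,0) = exp(-r*dt) * [p*24.064817 + (1-p)*5.884528] = 13.268741; exercise = 13.102882; V(2,0) = max -> 13.268741
  V(2,1) = exp(-r*dt) * [p*5.884528 + (1-p)*0.317147] = 2.629499; exercise = 0.760000; V(2,1) = max -> 2.629499
  V(2,2) = exp(-r*dt) * [p*0.317147 + (1-p)*0.000000] = 0.132345; exercise = 0.000000; V(2,2) = max -> 0.132345
  V(1,0) = exp(-r*dt) * [p*13.268741 + (1-p)*2.629499] = 6.978799; exercise = 5.725278; V(1,0) = max -> 6.978799
  V(1,1) = exp(-r*dt) * [p*2.629499 + (1-p)*0.132345] = 1.169852; exercise = 0.000000; V(1,1) = max -> 1.169852
  V(0,0) = exp(-r*dt) * [p*6.978799 + (1-p)*1.169852] = 3.553681; exercise = 0.760000; V(0,0) = max -> 3.553681

Answer: Price = V(0,0) = 3.5537


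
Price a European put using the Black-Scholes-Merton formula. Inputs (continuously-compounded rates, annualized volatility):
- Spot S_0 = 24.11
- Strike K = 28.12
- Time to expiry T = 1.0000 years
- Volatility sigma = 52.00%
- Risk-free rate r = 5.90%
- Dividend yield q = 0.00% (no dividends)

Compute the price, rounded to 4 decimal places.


d1 = (ln(S/K) + (r - q + 0.5*sigma^2) * T) / (sigma * sqrt(T)) = 0.07758774
d2 = d1 - sigma * sqrt(T) = -0.44241226
exp(-rT) = 0.94270677; exp(-qT) = 1.00000000
P = K * exp(-rT) * N(-d2) - S_0 * exp(-qT) * N(-d1)
N(-d1) = 0.46907800; N(-d2) = 0.67090455
P = 28.1200 * 0.94270677 * 0.67090455 - 24.1100 * 1.00000000 * 0.46907800 = 6.4755

Answer: Price = 6.4755


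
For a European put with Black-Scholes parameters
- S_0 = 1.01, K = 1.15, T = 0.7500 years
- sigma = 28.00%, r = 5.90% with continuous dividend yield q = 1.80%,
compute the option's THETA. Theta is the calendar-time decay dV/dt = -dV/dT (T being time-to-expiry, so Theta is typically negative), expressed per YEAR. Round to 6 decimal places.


Answer: Theta = -0.027102

Derivation:
d1 = -0.2872796440; d2 = -0.5297667571
phi(d1) = 0.3828150402; exp(-qT) = 0.9865907163; exp(-rT) = 0.9567147489
Theta = -S*exp(-qT)*phi(d1)*sigma/(2*sqrt(T)) + r*K*exp(-rT)*N(-d2) - q*S*exp(-qT)*N(-d1)
N(-d1) = 0.6130508961; N(-d2) = 0.7018631718; sqrt(T) = 0.8660254038
Term 1 = -1.0100 * 0.9865907163 * 0.3828150402 * 0.2800 / (2 * 0.8660254038) = -0.0616658603
Term 2 = 0.0590 * 1.1500 * 0.9567147489 * 0.7018631718 = 0.0455601112
Term 3 = -0.0180 * 1.0100 * 0.9865907163 * 0.6130508961 = -0.0109958153
Theta = -0.0616658603 + (0.0455601112) + (-0.0109958153) = -0.027102


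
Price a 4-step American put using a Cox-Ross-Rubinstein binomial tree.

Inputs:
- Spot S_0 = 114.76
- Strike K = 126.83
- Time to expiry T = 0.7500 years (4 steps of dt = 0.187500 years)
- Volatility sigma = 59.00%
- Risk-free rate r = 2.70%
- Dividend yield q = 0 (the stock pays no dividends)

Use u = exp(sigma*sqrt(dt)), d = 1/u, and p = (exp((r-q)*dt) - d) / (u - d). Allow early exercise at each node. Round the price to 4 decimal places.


Answer: Price = V(0,0) = 29.9912

Derivation:
dt = T/N = 0.187500
u = exp(sigma*sqrt(dt)) = 1.291078; d = 1/u = 0.774547
p = (exp((r-q)*dt) - d) / (u - d) = 0.446302
Discount per step: exp(-r*dt) = 0.994950
Stock lattice S(k, i) with i counting down-moves:
  k=0: S(0,0) = 114.7600
  k=1: S(1,0) = 148.1641; S(1,1) = 88.8870
  k=2: S(2,0) = 191.2914; S(2,1) = 114.7600; S(2,2) = 68.8471
  k=3: S(3,0) = 246.9721; S(3,1) = 148.1641; S(3,2) = 88.8870; S(3,3) = 53.3253
  k=4: S(4,0) = 318.8603; S(4,1) = 191.2914; S(4,2) = 114.7600; S(4,3) = 68.8471; S(4,4) = 41.3029
Terminal payoffs V(N, i) = max(K - S_T, 0):
  V(4,0) = 0.000000; V(4,1) = 0.000000; V(4,2) = 12.070000; V(4,3) = 57.982907; V(4,4) = 85.527088
Backward induction: V(k, i) = exp(-r*dt) * [p * V(k+1, i) + (1-p) * V(k+1, i+1)]; then take max(V_cont, immediate exercise) for American.
  V(3,0) = exp(-r*dt) * [p*0.000000 + (1-p)*0.000000] = 0.000000; exercise = 0.000000; V(3,0) = max -> 0.000000
  V(3,1) = exp(-r*dt) * [p*0.000000 + (1-p)*12.070000] = 6.649392; exercise = 0.000000; V(3,1) = max -> 6.649392
  V(3,2) = exp(-r*dt) * [p*12.070000 + (1-p)*57.982907] = 37.302581; exercise = 37.943036; V(3,2) = max -> 37.943036
  V(3,3) = exp(-r*dt) * [p*57.982907 + (1-p)*85.527088] = 72.864266; exercise = 73.504720; V(3,3) = max -> 73.504720
  V(2,0) = exp(-r*dt) * [p*0.000000 + (1-p)*6.649392] = 3.663166; exercise = 0.000000; V(2,0) = max -> 3.663166
  V(2,1) = exp(-r*dt) * [p*6.649392 + (1-p)*37.943036] = 23.855559; exercise = 12.070000; V(2,1) = max -> 23.855559
  V(2,2) = exp(-r*dt) * [p*37.943036 + (1-p)*73.504720] = 57.342453; exercise = 57.982907; V(2,2) = max -> 57.982907
  V(1,0) = exp(-r*dt) * [p*3.663166 + (1-p)*23.855559] = 14.768706; exercise = 0.000000; V(1,0) = max -> 14.768706
  V(1,1) = exp(-r*dt) * [p*23.855559 + (1-p)*57.982907] = 42.535934; exercise = 37.943036; V(1,1) = max -> 42.535934
  V(0,0) = exp(-r*dt) * [p*14.768706 + (1-p)*42.535934] = 29.991161; exercise = 12.070000; V(0,0) = max -> 29.991161


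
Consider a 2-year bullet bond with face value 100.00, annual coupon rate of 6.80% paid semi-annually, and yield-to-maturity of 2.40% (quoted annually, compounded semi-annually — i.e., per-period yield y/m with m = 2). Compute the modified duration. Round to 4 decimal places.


Coupon per period c = face * coupon_rate / m = 3.400000
Periods per year m = 2; per-period yield y/m = 0.012000
Number of cashflows N = 4
Cashflows (t years, CF_t, discount factor 1/(1+y/m)^(m*t), PV):
  t = 0.5000: CF_t = 3.400000, DF = 0.988142, PV = 3.359684
  t = 1.0000: CF_t = 3.400000, DF = 0.976425, PV = 3.319846
  t = 1.5000: CF_t = 3.400000, DF = 0.964847, PV = 3.280480
  t = 2.0000: CF_t = 103.400000, DF = 0.953406, PV = 98.582196
Price P = sum_t PV_t = 108.542205
First compute Macaulay numerator sum_t t * PV_t:
  t * PV_t at t = 0.5000: 1.679842
  t * PV_t at t = 1.0000: 3.319846
  t * PV_t at t = 1.5000: 4.920720
  t * PV_t at t = 2.0000: 197.164392
Macaulay duration D = 207.084800 / 108.542205 = 1.907874
Modified duration = D / (1 + y/m) = 1.907874 / (1 + 0.012000) = 1.885251

Answer: Modified duration = 1.8853


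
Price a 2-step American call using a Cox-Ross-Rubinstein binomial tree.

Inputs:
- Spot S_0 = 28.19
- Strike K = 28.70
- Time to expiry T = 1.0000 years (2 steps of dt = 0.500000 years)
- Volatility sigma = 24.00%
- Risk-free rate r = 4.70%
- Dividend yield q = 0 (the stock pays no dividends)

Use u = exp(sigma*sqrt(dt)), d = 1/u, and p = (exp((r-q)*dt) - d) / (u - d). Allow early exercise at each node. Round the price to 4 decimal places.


dt = T/N = 0.500000
u = exp(sigma*sqrt(dt)) = 1.184956; d = 1/u = 0.843913
p = (exp((r-q)*dt) - d) / (u - d) = 0.527397
Discount per step: exp(-r*dt) = 0.976774
Stock lattice S(k, i) with i counting down-moves:
  k=0: S(0,0) = 28.1900
  k=1: S(1,0) = 33.4039; S(1,1) = 23.7899
  k=2: S(2,0) = 39.5822; S(2,1) = 28.1900; S(2,2) = 20.0766
Terminal payoffs V(N, i) = max(S_T - K, 0):
  V(2,0) = 10.882162; V(2,1) = 0.000000; V(2,2) = 0.000000
Backward induction: V(k, i) = exp(-r*dt) * [p * V(k+1, i) + (1-p) * V(k+1, i+1)]; then take max(V_cont, immediate exercise) for American.
  V(1,0) = exp(-r*dt) * [p*10.882162 + (1-p)*0.000000] = 5.605925; exercise = 4.703909; V(1,0) = max -> 5.605925
  V(1,1) = exp(-r*dt) * [p*0.000000 + (1-p)*0.000000] = 0.000000; exercise = 0.000000; V(1,1) = max -> 0.000000
  V(0,0) = exp(-r*dt) * [p*5.605925 + (1-p)*0.000000] = 2.887882; exercise = 0.000000; V(0,0) = max -> 2.887882

Answer: Price = V(0,0) = 2.8879


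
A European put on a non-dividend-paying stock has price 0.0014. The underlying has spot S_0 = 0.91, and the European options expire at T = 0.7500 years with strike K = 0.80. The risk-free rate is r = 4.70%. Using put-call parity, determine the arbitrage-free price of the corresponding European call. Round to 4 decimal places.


Put-call parity: C - P = S_0 * exp(-qT) - K * exp(-rT).
S_0 * exp(-qT) = 0.9100 * 1.00000000 = 0.91000000
K * exp(-rT) = 0.8000 * 0.96536405 = 0.77229124
C = P + S*exp(-qT) - K*exp(-rT)
C = 0.0014 + 0.91000000 - 0.77229124 = 0.1391

Answer: Call price = 0.1391


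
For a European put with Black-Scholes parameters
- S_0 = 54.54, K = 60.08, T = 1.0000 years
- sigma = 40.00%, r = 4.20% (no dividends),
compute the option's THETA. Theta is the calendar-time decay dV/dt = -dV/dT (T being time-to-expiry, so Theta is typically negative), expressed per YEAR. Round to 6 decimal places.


Answer: Theta = -2.814097

Derivation:
d1 = 0.0631434249; d2 = -0.3368565751
phi(d1) = 0.3981477628; exp(-qT) = 1.0000000000; exp(-rT) = 0.9588697806
Theta = -S*exp(-qT)*phi(d1)*sigma/(2*sqrt(T)) + r*K*exp(-rT)*N(-d2) - q*S*exp(-qT)*N(-d1)
N(-d1) = 0.4748261476; N(-d2) = 0.6318874890; sqrt(T) = 1.0000000000
Term 1 = -54.5400 * 1.0000000000 * 0.3981477628 * 0.4000 / (2 * 1.0000000000) = -4.3429957966
Term 2 = 0.0420 * 60.0800 * 0.9588697806 * 0.6318874890 = 1.5288983179
Term 3 = 0 (no dividend yield, q = 0)
Theta = -4.3429957966 + (1.5288983179) + (0.0000000000) = -2.814097


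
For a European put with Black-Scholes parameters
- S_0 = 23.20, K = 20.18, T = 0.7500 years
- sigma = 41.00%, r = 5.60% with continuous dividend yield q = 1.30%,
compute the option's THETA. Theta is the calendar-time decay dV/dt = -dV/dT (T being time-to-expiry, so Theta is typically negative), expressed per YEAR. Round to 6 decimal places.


Answer: Theta = -1.408119

Derivation:
d1 = 0.6611301687; d2 = 0.3060597532
phi(d1) = 0.3206243523; exp(-qT) = 0.9902973771; exp(-rT) = 0.9588697806
Theta = -S*exp(-qT)*phi(d1)*sigma/(2*sqrt(T)) + r*K*exp(-rT)*N(-d2) - q*S*exp(-qT)*N(-d1)
N(-d1) = 0.2542644197; N(-d2) = 0.3797795754; sqrt(T) = 0.8660254038
Term 1 = -23.2000 * 0.9902973771 * 0.3206243523 * 0.4100 / (2 * 0.8660254038) = -1.7437063462
Term 2 = 0.0560 * 20.1800 * 0.9588697806 * 0.3797795754 = 0.4115289814
Term 3 = -0.0130 * 23.2000 * 0.9902973771 * 0.2542644197 = -0.0759420922
Theta = -1.7437063462 + (0.4115289814) + (-0.0759420922) = -1.408119


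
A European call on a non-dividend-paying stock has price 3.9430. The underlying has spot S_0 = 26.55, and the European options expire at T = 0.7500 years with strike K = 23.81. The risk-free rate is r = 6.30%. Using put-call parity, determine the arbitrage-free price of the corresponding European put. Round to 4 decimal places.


Put-call parity: C - P = S_0 * exp(-qT) - K * exp(-rT).
S_0 * exp(-qT) = 26.5500 * 1.00000000 = 26.55000000
K * exp(-rT) = 23.8100 * 0.95384891 = 22.71114244
P = C - S*exp(-qT) + K*exp(-rT)
P = 3.9430 - 26.55000000 + 22.71114244 = 0.1041

Answer: Put price = 0.1041


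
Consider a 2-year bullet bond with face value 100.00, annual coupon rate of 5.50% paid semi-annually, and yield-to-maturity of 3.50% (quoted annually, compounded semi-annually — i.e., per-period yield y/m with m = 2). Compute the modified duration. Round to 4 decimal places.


Coupon per period c = face * coupon_rate / m = 2.750000
Periods per year m = 2; per-period yield y/m = 0.017500
Number of cashflows N = 4
Cashflows (t years, CF_t, discount factor 1/(1+y/m)^(m*t), PV):
  t = 0.5000: CF_t = 2.750000, DF = 0.982801, PV = 2.702703
  t = 1.0000: CF_t = 2.750000, DF = 0.965898, PV = 2.656219
  t = 1.5000: CF_t = 2.750000, DF = 0.949285, PV = 2.610535
  t = 2.0000: CF_t = 102.750000, DF = 0.932959, PV = 95.861486
Price P = sum_t PV_t = 103.830943
First compute Macaulay numerator sum_t t * PV_t:
  t * PV_t at t = 0.5000: 1.351351
  t * PV_t at t = 1.0000: 2.656219
  t * PV_t at t = 1.5000: 3.915802
  t * PV_t at t = 2.0000: 191.722973
Macaulay duration D = 199.646345 / 103.830943 = 1.922802
Modified duration = D / (1 + y/m) = 1.922802 / (1 + 0.017500) = 1.889732

Answer: Modified duration = 1.8897


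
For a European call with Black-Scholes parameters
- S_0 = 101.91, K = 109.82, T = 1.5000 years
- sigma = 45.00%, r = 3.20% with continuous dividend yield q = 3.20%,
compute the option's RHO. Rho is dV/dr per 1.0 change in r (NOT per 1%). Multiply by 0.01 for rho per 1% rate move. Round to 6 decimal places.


d1 = 0.1399337406; d2 = -0.4112014516
phi(d1) = 0.3950554046; exp(-qT) = 0.9531337871; exp(-rT) = 0.9531337871
N(d2) = 0.3404624120
Rho = K*T*exp(-rT)*N(d2) = 109.8200 * 1.5000 * 0.9531337871 * 0.3404624120 = 53.455911

Answer: Rho = 53.455911


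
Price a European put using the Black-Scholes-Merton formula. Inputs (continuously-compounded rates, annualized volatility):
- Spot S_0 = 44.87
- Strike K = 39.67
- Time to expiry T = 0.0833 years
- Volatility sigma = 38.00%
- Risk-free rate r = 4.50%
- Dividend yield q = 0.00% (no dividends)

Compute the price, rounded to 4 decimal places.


d1 = (ln(S/K) + (r - q + 0.5*sigma^2) * T) / (sigma * sqrt(T)) = 1.21210320
d2 = d1 - sigma * sqrt(T) = 1.10242859
exp(-rT) = 0.99625852; exp(-qT) = 1.00000000
P = K * exp(-rT) * N(-d2) - S_0 * exp(-qT) * N(-d1)
N(-d1) = 0.11273644; N(-d2) = 0.13513769
P = 39.6700 * 0.99625852 * 0.13513769 - 44.8700 * 1.00000000 * 0.11273644 = 0.2824

Answer: Price = 0.2824


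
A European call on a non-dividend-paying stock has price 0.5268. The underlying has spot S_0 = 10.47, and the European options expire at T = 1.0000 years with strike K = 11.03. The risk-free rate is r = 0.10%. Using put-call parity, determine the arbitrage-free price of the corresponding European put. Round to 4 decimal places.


Answer: Put price = 1.0758

Derivation:
Put-call parity: C - P = S_0 * exp(-qT) - K * exp(-rT).
S_0 * exp(-qT) = 10.4700 * 1.00000000 = 10.47000000
K * exp(-rT) = 11.0300 * 0.99900050 = 11.01897551
P = C - S*exp(-qT) + K*exp(-rT)
P = 0.5268 - 10.47000000 + 11.01897551 = 1.0758


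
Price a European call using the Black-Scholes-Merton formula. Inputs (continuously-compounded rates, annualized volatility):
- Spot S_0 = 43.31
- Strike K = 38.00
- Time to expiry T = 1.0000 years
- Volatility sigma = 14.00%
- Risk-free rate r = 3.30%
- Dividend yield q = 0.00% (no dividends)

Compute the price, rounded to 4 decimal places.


Answer: Price = 6.8762

Derivation:
d1 = (ln(S/K) + (r - q + 0.5*sigma^2) * T) / (sigma * sqrt(T)) = 1.23998140
d2 = d1 - sigma * sqrt(T) = 1.09998140
exp(-rT) = 0.96753856; exp(-qT) = 1.00000000
C = S_0 * exp(-qT) * N(d1) - K * exp(-rT) * N(d2)
N(d1) = 0.89250886; N(d2) = 0.86432989
C = 43.3100 * 1.00000000 * 0.89250886 - 38.0000 * 0.96753856 * 0.86432989 = 6.8762


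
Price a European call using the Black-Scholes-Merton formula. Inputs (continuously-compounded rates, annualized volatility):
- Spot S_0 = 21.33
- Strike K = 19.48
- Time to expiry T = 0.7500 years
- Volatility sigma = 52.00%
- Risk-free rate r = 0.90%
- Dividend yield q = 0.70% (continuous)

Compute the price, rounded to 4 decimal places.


d1 = (ln(S/K) + (r - q + 0.5*sigma^2) * T) / (sigma * sqrt(T)) = 0.42996215
d2 = d1 - sigma * sqrt(T) = -0.02037106
exp(-rT) = 0.99327273; exp(-qT) = 0.99476376
C = S_0 * exp(-qT) * N(d1) - K * exp(-rT) * N(d2)
N(d1) = 0.66638841; N(d2) = 0.49187368
C = 21.3300 * 0.99476376 * 0.66638841 - 19.4800 * 0.99327273 * 0.49187368 = 4.6224

Answer: Price = 4.6224


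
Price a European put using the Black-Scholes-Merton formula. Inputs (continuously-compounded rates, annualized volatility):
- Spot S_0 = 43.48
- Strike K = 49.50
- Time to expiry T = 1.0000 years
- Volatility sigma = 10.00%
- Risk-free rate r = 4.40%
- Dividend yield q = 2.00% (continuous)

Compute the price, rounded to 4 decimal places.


Answer: Price = 5.0855

Derivation:
d1 = (ln(S/K) + (r - q + 0.5*sigma^2) * T) / (sigma * sqrt(T)) = -1.00671607
d2 = d1 - sigma * sqrt(T) = -1.10671607
exp(-rT) = 0.95695396; exp(-qT) = 0.98019867
P = K * exp(-rT) * N(-d2) - S_0 * exp(-qT) * N(-d1)
N(-d1) = 0.84296438; N(-d2) = 0.86579165
P = 49.5000 * 0.95695396 * 0.86579165 - 43.4800 * 0.98019867 * 0.84296438 = 5.0855


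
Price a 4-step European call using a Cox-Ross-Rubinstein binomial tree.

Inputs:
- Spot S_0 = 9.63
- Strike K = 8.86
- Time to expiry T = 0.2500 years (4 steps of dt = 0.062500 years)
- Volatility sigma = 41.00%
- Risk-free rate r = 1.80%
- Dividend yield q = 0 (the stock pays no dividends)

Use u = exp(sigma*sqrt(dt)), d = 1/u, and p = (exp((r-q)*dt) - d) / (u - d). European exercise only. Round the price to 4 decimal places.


dt = T/N = 0.062500
u = exp(sigma*sqrt(dt)) = 1.107937; d = 1/u = 0.902578
p = (exp((r-q)*dt) - d) / (u - d) = 0.479879
Discount per step: exp(-r*dt) = 0.998876
Stock lattice S(k, i) with i counting down-moves:
  k=0: S(0,0) = 9.6300
  k=1: S(1,0) = 10.6694; S(1,1) = 8.6918
  k=2: S(2,0) = 11.8211; S(2,1) = 9.6300; S(2,2) = 7.8451
  k=3: S(3,0) = 13.0970; S(3,1) = 10.6694; S(3,2) = 8.6918; S(3,3) = 7.0808
  k=4: S(4,0) = 14.5107; S(4,1) = 11.8211; S(4,2) = 9.6300; S(4,3) = 7.8451; S(4,4) = 6.3910
Terminal payoffs V(N, i) = max(S_T - K, 0):
  V(4,0) = 5.650655; V(4,1) = 2.961066; V(4,2) = 0.770000; V(4,3) = 0.000000; V(4,4) = 0.000000
Backward induction: V(k, i) = exp(-r*dt) * [p * V(k+1, i) + (1-p) * V(k+1, i+1)].
  V(3,0) = exp(-r*dt) * [p*5.650655 + (1-p)*2.961066] = 4.246962
  V(3,1) = exp(-r*dt) * [p*2.961066 + (1-p)*0.770000] = 1.819398
  V(3,2) = exp(-r*dt) * [p*0.770000 + (1-p)*0.000000] = 0.369091
  V(3,3) = exp(-r*dt) * [p*0.000000 + (1-p)*0.000000] = 0.000000
  V(2,0) = exp(-r*dt) * [p*4.246962 + (1-p)*1.819398] = 2.980979
  V(2,1) = exp(-r*dt) * [p*1.819398 + (1-p)*0.369091] = 1.063865
  V(2,2) = exp(-r*dt) * [p*0.369091 + (1-p)*0.000000] = 0.176920
  V(1,0) = exp(-r*dt) * [p*2.980979 + (1-p)*1.063865] = 1.981617
  V(1,1) = exp(-r*dt) * [p*1.063865 + (1-p)*0.176920] = 0.601868
  V(0,0) = exp(-r*dt) * [p*1.981617 + (1-p)*0.601868] = 1.262559

Answer: Price = V(0,0) = 1.2626


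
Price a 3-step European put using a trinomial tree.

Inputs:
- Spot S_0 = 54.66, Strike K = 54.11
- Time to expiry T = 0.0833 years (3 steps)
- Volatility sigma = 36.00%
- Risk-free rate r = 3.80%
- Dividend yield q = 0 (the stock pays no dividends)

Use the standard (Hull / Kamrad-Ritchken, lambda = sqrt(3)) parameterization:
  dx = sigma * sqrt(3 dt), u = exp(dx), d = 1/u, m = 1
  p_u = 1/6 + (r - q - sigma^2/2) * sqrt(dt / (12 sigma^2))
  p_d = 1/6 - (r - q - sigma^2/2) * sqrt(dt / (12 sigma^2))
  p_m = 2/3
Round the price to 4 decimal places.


dt = T/N = 0.027767; dx = sigma*sqrt(3*dt) = 0.103902
u = exp(dx) = 1.109492; d = 1/u = 0.901313
p_u = 0.163086, p_m = 0.666667, p_d = 0.170248
Discount per step: exp(-r*dt) = 0.998945
Stock lattice S(k, j) with j the centered position index:
  k=0: S(0,+0) = 54.6600
  k=1: S(1,-1) = 49.2658; S(1,+0) = 54.6600; S(1,+1) = 60.6448
  k=2: S(2,-2) = 44.4039; S(2,-1) = 49.2658; S(2,+0) = 54.6600; S(2,+1) = 60.6448; S(2,+2) = 67.2850
  k=3: S(3,-3) = 40.0218; S(3,-2) = 44.4039; S(3,-1) = 49.2658; S(3,+0) = 54.6600; S(3,+1) = 60.6448; S(3,+2) = 67.2850; S(3,+3) = 74.6521
Terminal payoffs V(N, j) = max(K - S_T, 0):
  V(3,-3) = 14.088156; V(3,-2) = 9.706084; V(3,-1) = 4.844210; V(3,+0) = 0.000000; V(3,+1) = 0.000000; V(3,+2) = 0.000000; V(3,+3) = 0.000000
Backward induction: V(k, j) = exp(-r*dt) * [p_u * V(k+1, j+1) + p_m * V(k+1, j) + p_d * V(k+1, j-1)]
  V(2,-2) = exp(-r*dt) * [p_u*4.844210 + p_m*9.706084 + p_d*14.088156] = 9.649033
  V(2,-1) = exp(-r*dt) * [p_u*0.000000 + p_m*4.844210 + p_d*9.706084] = 4.876763
  V(2,+0) = exp(-r*dt) * [p_u*0.000000 + p_m*0.000000 + p_d*4.844210] = 0.823846
  V(2,+1) = exp(-r*dt) * [p_u*0.000000 + p_m*0.000000 + p_d*0.000000] = 0.000000
  V(2,+2) = exp(-r*dt) * [p_u*0.000000 + p_m*0.000000 + p_d*0.000000] = 0.000000
  V(1,-1) = exp(-r*dt) * [p_u*0.823846 + p_m*4.876763 + p_d*9.649033] = 5.022956
  V(1,+0) = exp(-r*dt) * [p_u*0.000000 + p_m*0.823846 + p_d*4.876763] = 1.378033
  V(1,+1) = exp(-r*dt) * [p_u*0.000000 + p_m*0.000000 + p_d*0.823846] = 0.140110
  V(0,+0) = exp(-r*dt) * [p_u*0.140110 + p_m*1.378033 + p_d*5.022956] = 1.794790

Answer: Price = V(0,0) = 1.7948


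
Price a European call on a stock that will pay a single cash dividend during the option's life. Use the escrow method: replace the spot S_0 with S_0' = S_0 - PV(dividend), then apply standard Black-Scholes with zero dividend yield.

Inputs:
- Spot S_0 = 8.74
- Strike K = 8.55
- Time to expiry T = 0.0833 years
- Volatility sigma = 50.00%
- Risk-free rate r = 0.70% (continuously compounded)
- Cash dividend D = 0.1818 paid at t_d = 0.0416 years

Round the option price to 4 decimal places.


Answer: Price = 0.4985

Derivation:
PV(D) = D * exp(-r * t_d) = 0.1818 * 0.99970884 = 0.18174707
S_0' = S_0 - PV(D) = 8.7400 - 0.18174707 = 8.55825293
d1 = (ln(S_0'/K) + (r + sigma^2/2)*T) / (sigma*sqrt(T)) = 0.08288059
d2 = d1 - sigma*sqrt(T) = -0.06142811
exp(-rT) = 0.99941707
N(d1) = 0.53302676; N(d2) = 0.47550913
C = S_0' * N(d1) - K * exp(-rT) * N(d2) = 8.55825293 * 0.53302676 - 8.5500 * 0.99941707 * 0.47550913 = 0.4985


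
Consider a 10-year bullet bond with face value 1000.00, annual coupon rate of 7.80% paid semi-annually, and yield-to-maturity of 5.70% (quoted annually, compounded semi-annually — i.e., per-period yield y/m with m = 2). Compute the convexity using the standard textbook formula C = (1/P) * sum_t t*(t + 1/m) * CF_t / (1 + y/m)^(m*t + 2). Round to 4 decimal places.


Answer: Convexity = 64.9189

Derivation:
Coupon per period c = face * coupon_rate / m = 39.000000
Periods per year m = 2; per-period yield y/m = 0.028500
Number of cashflows N = 20
Cashflows (t years, CF_t, discount factor 1/(1+y/m)^(m*t), PV):
  t = 0.5000: CF_t = 39.000000, DF = 0.972290, PV = 37.919300
  t = 1.0000: CF_t = 39.000000, DF = 0.945347, PV = 36.868546
  t = 1.5000: CF_t = 39.000000, DF = 0.919152, PV = 35.846909
  t = 2.0000: CF_t = 39.000000, DF = 0.893682, PV = 34.853582
  t = 2.5000: CF_t = 39.000000, DF = 0.868917, PV = 33.887781
  t = 3.0000: CF_t = 39.000000, DF = 0.844840, PV = 32.948741
  t = 3.5000: CF_t = 39.000000, DF = 0.821429, PV = 32.035723
  t = 4.0000: CF_t = 39.000000, DF = 0.798667, PV = 31.148005
  t = 4.5000: CF_t = 39.000000, DF = 0.776536, PV = 30.284886
  t = 5.0000: CF_t = 39.000000, DF = 0.755018, PV = 29.445684
  t = 5.5000: CF_t = 39.000000, DF = 0.734096, PV = 28.629736
  t = 6.0000: CF_t = 39.000000, DF = 0.713754, PV = 27.836399
  t = 6.5000: CF_t = 39.000000, DF = 0.693976, PV = 27.065045
  t = 7.0000: CF_t = 39.000000, DF = 0.674745, PV = 26.315066
  t = 7.5000: CF_t = 39.000000, DF = 0.656048, PV = 25.585869
  t = 8.0000: CF_t = 39.000000, DF = 0.637869, PV = 24.876878
  t = 8.5000: CF_t = 39.000000, DF = 0.620193, PV = 24.187533
  t = 9.0000: CF_t = 39.000000, DF = 0.603007, PV = 23.517290
  t = 9.5000: CF_t = 39.000000, DF = 0.586298, PV = 22.865620
  t = 10.0000: CF_t = 1039.000000, DF = 0.570051, PV = 592.283490
Price P = sum_t PV_t = 1158.402085
Convexity numerator sum_t t*(t + 1/m) * CF_t / (1+y/m)^(m*t + 2):
  t = 0.5000: term = 17.923455
  t = 1.0000: term = 52.280374
  t = 1.5000: term = 101.663342
  t = 2.0000: term = 164.743707
  t = 2.5000: term = 240.267925
  t = 3.0000: term = 327.054055
  t = 3.5000: term = 423.988404
  t = 4.0000: term = 530.022312
  t = 4.5000: term = 644.169071
  t = 5.0000: term = 765.500976
  t = 5.5000: term = 893.146496
  t = 6.0000: term = 1026.287572
  t = 6.5000: term = 1164.157025
  t = 7.0000: term = 1306.036078
  t = 7.5000: term = 1451.251979
  t = 8.0000: term = 1599.175734
  t = 8.5000: term = 1749.219933
  t = 9.0000: term = 1900.836668
  t = 9.5000: term = 2053.515549
  t = 10.0000: term = 58790.930501
Convexity = (1/P) * sum = 75202.171153 / 1158.402085 = 64.918884


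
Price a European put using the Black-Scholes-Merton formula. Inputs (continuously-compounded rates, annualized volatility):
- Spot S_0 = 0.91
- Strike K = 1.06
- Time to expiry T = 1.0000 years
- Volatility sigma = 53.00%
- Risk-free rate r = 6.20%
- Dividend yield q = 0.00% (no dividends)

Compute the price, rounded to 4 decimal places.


Answer: Price = 0.2452

Derivation:
d1 = (ln(S/K) + (r - q + 0.5*sigma^2) * T) / (sigma * sqrt(T)) = 0.09409512
d2 = d1 - sigma * sqrt(T) = -0.43590488
exp(-rT) = 0.93988289; exp(-qT) = 1.00000000
P = K * exp(-rT) * N(-d2) - S_0 * exp(-qT) * N(-d1)
N(-d1) = 0.46251680; N(-d2) = 0.66854713
P = 1.0600 * 0.93988289 * 0.66854713 - 0.9100 * 1.00000000 * 0.46251680 = 0.2452


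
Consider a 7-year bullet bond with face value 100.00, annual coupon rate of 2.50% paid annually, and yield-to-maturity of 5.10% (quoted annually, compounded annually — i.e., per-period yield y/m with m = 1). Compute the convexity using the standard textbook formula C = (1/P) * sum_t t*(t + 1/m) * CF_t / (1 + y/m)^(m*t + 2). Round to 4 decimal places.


Answer: Convexity = 45.5131

Derivation:
Coupon per period c = face * coupon_rate / m = 2.500000
Periods per year m = 1; per-period yield y/m = 0.051000
Number of cashflows N = 7
Cashflows (t years, CF_t, discount factor 1/(1+y/m)^(m*t), PV):
  t = 1.0000: CF_t = 2.500000, DF = 0.951475, PV = 2.378687
  t = 2.0000: CF_t = 2.500000, DF = 0.905304, PV = 2.263261
  t = 3.0000: CF_t = 2.500000, DF = 0.861374, PV = 2.153435
  t = 4.0000: CF_t = 2.500000, DF = 0.819576, PV = 2.048940
  t = 5.0000: CF_t = 2.500000, DF = 0.779806, PV = 1.949514
  t = 6.0000: CF_t = 2.500000, DF = 0.741965, PV = 1.854914
  t = 7.0000: CF_t = 102.500000, DF = 0.705961, PV = 72.361049
Price P = sum_t PV_t = 85.009800
Convexity numerator sum_t t*(t + 1/m) * CF_t / (1+y/m)^(m*t + 2):
  t = 1.0000: term = 4.306871
  t = 2.0000: term = 12.293637
  t = 3.0000: term = 23.394172
  t = 4.0000: term = 37.098274
  t = 5.0000: term = 52.947109
  t = 6.0000: term = 70.528975
  t = 7.0000: term = 3668.490917
Convexity = (1/P) * sum = 3869.059955 / 85.009800 = 45.513105


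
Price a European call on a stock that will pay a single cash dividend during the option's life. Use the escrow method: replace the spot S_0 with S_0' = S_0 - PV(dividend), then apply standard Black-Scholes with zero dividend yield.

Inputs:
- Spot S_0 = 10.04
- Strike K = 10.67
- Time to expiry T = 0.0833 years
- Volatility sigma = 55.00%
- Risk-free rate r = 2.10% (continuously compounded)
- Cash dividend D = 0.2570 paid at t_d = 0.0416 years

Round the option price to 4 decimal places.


PV(D) = D * exp(-r * t_d) = 0.2570 * 0.99912678 = 0.25677558
S_0' = S_0 - PV(D) = 10.0400 - 0.25677558 = 9.78322442
d1 = (ln(S_0'/K) + (r + sigma^2/2)*T) / (sigma*sqrt(T)) = -0.45620961
d2 = d1 - sigma*sqrt(T) = -0.61494918
exp(-rT) = 0.99825223
N(d1) = 0.32411963; N(d2) = 0.26929414
C = S_0' * N(d1) - K * exp(-rT) * N(d2) = 9.78322442 * 0.32411963 - 10.6700 * 0.99825223 * 0.26929414 = 0.3026

Answer: Price = 0.3026


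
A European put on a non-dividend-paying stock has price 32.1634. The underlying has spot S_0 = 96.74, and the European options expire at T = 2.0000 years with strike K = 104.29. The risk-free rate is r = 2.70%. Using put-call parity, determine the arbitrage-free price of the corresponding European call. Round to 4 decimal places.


Answer: Call price = 30.0957

Derivation:
Put-call parity: C - P = S_0 * exp(-qT) - K * exp(-rT).
S_0 * exp(-qT) = 96.7400 * 1.00000000 = 96.74000000
K * exp(-rT) = 104.2900 * 0.94743211 = 98.80769439
C = P + S*exp(-qT) - K*exp(-rT)
C = 32.1634 + 96.74000000 - 98.80769439 = 30.0957


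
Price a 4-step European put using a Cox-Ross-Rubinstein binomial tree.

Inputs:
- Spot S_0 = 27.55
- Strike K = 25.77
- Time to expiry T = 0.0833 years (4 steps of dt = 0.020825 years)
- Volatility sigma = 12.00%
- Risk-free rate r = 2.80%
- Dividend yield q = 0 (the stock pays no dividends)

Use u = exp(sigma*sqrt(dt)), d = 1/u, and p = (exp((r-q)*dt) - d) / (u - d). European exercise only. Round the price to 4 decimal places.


Answer: Price = V(0,0) = 0.0036

Derivation:
dt = T/N = 0.020825
u = exp(sigma*sqrt(dt)) = 1.017468; d = 1/u = 0.982832
p = (exp((r-q)*dt) - d) / (u - d) = 0.512511
Discount per step: exp(-r*dt) = 0.999417
Stock lattice S(k, i) with i counting down-moves:
  k=0: S(0,0) = 27.5500
  k=1: S(1,0) = 28.0312; S(1,1) = 27.0770
  k=2: S(2,0) = 28.5209; S(2,1) = 27.5500; S(2,2) = 26.6122
  k=3: S(3,0) = 29.0191; S(3,1) = 28.0312; S(3,2) = 27.0770; S(3,3) = 26.1553
  k=4: S(4,0) = 29.5260; S(4,1) = 28.5209; S(4,2) = 27.5500; S(4,3) = 26.6122; S(4,4) = 25.7063
Terminal payoffs V(N, i) = max(K - S_T, 0):
  V(4,0) = 0.000000; V(4,1) = 0.000000; V(4,2) = 0.000000; V(4,3) = 0.000000; V(4,4) = 0.063745
Backward induction: V(k, i) = exp(-r*dt) * [p * V(k+1, i) + (1-p) * V(k+1, i+1)].
  V(3,0) = exp(-r*dt) * [p*0.000000 + (1-p)*0.000000] = 0.000000
  V(3,1) = exp(-r*dt) * [p*0.000000 + (1-p)*0.000000] = 0.000000
  V(3,2) = exp(-r*dt) * [p*0.000000 + (1-p)*0.000000] = 0.000000
  V(3,3) = exp(-r*dt) * [p*0.000000 + (1-p)*0.063745] = 0.031057
  V(2,0) = exp(-r*dt) * [p*0.000000 + (1-p)*0.000000] = 0.000000
  V(2,1) = exp(-r*dt) * [p*0.000000 + (1-p)*0.000000] = 0.000000
  V(2,2) = exp(-r*dt) * [p*0.000000 + (1-p)*0.031057] = 0.015131
  V(1,0) = exp(-r*dt) * [p*0.000000 + (1-p)*0.000000] = 0.000000
  V(1,1) = exp(-r*dt) * [p*0.000000 + (1-p)*0.015131] = 0.007372
  V(0,0) = exp(-r*dt) * [p*0.000000 + (1-p)*0.007372] = 0.003592


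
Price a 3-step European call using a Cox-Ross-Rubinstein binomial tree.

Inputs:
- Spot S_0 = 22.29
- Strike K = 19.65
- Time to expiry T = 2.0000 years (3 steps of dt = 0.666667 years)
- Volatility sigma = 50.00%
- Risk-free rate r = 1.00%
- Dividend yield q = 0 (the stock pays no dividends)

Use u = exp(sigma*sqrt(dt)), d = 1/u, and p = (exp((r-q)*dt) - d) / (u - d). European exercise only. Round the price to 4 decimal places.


Answer: Price = V(0,0) = 7.7355

Derivation:
dt = T/N = 0.666667
u = exp(sigma*sqrt(dt)) = 1.504181; d = 1/u = 0.664814
p = (exp((r-q)*dt) - d) / (u - d) = 0.407301
Discount per step: exp(-r*dt) = 0.993356
Stock lattice S(k, i) with i counting down-moves:
  k=0: S(0,0) = 22.2900
  k=1: S(1,0) = 33.5282; S(1,1) = 14.8187
  k=2: S(2,0) = 50.4324; S(2,1) = 22.2900; S(2,2) = 9.8517
  k=3: S(3,0) = 75.8595; S(3,1) = 33.5282; S(3,2) = 14.8187; S(3,3) = 6.5495
Terminal payoffs V(N, i) = max(S_T - K, 0):
  V(3,0) = 56.209506; V(3,1) = 13.878185; V(3,2) = 0.000000; V(3,3) = 0.000000
Backward induction: V(k, i) = exp(-r*dt) * [p * V(k+1, i) + (1-p) * V(k+1, i+1)].
  V(2,0) = exp(-r*dt) * [p*56.209506 + (1-p)*13.878185] = 30.913010
  V(2,1) = exp(-r*dt) * [p*13.878185 + (1-p)*0.000000] = 5.615044
  V(2,2) = exp(-r*dt) * [p*0.000000 + (1-p)*0.000000] = 0.000000
  V(1,0) = exp(-r*dt) * [p*30.913010 + (1-p)*5.615044] = 15.813164
  V(1,1) = exp(-r*dt) * [p*5.615044 + (1-p)*0.000000] = 2.271818
  V(0,0) = exp(-r*dt) * [p*15.813164 + (1-p)*2.271818] = 7.735483


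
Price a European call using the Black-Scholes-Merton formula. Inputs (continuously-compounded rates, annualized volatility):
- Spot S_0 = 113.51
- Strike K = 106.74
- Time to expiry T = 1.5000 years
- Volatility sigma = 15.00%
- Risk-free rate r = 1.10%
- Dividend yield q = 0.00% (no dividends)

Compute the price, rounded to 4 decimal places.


Answer: Price = 12.9618

Derivation:
d1 = (ln(S/K) + (r - q + 0.5*sigma^2) * T) / (sigma * sqrt(T)) = 0.51640670
d2 = d1 - sigma * sqrt(T) = 0.33269497
exp(-rT) = 0.98363538; exp(-qT) = 1.00000000
C = S_0 * exp(-qT) * N(d1) - K * exp(-rT) * N(d2)
N(d1) = 0.69721480; N(d2) = 0.63031772
C = 113.5100 * 1.00000000 * 0.69721480 - 106.7400 * 0.98363538 * 0.63031772 = 12.9618


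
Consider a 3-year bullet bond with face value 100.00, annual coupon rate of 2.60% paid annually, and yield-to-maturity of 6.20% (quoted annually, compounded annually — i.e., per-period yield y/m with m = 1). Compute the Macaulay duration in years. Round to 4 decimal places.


Coupon per period c = face * coupon_rate / m = 2.600000
Periods per year m = 1; per-period yield y/m = 0.062000
Number of cashflows N = 3
Cashflows (t years, CF_t, discount factor 1/(1+y/m)^(m*t), PV):
  t = 1.0000: CF_t = 2.600000, DF = 0.941620, PV = 2.448211
  t = 2.0000: CF_t = 2.600000, DF = 0.886647, PV = 2.305283
  t = 3.0000: CF_t = 102.600000, DF = 0.834885, PV = 85.659160
Price P = sum_t PV_t = 90.412654
Macaulay numerator sum_t t * PV_t:
  t * PV_t at t = 1.0000: 2.448211
  t * PV_t at t = 2.0000: 4.610567
  t * PV_t at t = 3.0000: 256.977480
Macaulay duration D = (sum_t t * PV_t) / P = 264.036257 / 90.412654 = 2.920346

Answer: Macaulay duration = 2.9203 years
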